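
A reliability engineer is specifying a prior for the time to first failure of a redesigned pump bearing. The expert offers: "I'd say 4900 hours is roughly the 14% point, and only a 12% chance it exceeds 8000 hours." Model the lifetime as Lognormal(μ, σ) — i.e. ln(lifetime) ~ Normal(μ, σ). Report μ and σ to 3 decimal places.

If T ~ Lognormal(μ,σ) then ln T ~ Normal(μ,σ), so the p-quantile of ln T is μ + z_p·σ.
ln(4900) = 8.497 and ln(8000) = 8.987; z_{0.14} = -1.08, z_{0.88} = 1.175.
σ = (8.987 − 8.497)/(1.175 − (-1.08)) = 0.217.
μ = 8.497 − (-1.08)·0.217 = 8.732.

μ ≈ 8.732, σ ≈ 0.217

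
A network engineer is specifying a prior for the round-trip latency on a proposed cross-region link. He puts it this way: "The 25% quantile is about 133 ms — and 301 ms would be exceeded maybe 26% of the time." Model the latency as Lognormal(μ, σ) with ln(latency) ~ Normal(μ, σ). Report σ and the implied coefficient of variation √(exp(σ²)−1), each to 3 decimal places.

If T ~ Lognormal(μ,σ) then ln T ~ Normal(μ,σ), so the p-quantile of ln T is μ + z_p·σ.
ln(133) = 4.89 and ln(301) = 5.707; z_{0.25} = -0.6745, z_{0.74} = 0.6433.
σ = (5.707 − 4.89)/(0.6433 − (-0.6745)) = 0.620.
μ = 4.89 − (-0.6745)·0.620 = 5.308.
CV = √(exp(σ²)−1) = √(exp(0.3841)−1) = 0.684.

σ ≈ 0.620, CV ≈ 0.684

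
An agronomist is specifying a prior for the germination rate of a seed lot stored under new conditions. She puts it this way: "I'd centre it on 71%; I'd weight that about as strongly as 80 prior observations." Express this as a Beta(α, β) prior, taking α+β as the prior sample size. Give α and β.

Under the effective-sample-size interpretation, Beta(α, β) has prior mean α/(α+β) and prior sample size α+β.
So α+β = 80 and α/(α+β) = 0.71, giving α = 0.71·80 = 56.8 and β = 80 − 56.8 = 23.2.

α = 56.8, β = 23.2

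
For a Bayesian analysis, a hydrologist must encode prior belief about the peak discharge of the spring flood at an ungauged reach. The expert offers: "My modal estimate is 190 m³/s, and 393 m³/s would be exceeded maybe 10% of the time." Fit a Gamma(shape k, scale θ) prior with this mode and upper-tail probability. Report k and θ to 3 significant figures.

k ≈ 4.63, θ ≈ 52.3

Gamma(k,θ) with k>1 has mode (k−1)θ, so θ = 190/(k−1).
Need P(X < 393) = 0.9 with θ tied to k this way. Start at k = 2, θ = 190: P(X<393) ≈ 0.612.
Too low — raise k to concentrate. Iterating converges to k ≈ 4.63.
Then θ = 190/(4.63−1) ≈ 52.3.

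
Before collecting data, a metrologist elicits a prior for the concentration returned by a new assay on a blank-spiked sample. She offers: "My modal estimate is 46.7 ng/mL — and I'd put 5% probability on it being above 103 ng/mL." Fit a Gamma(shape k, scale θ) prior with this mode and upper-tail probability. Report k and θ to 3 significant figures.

Gamma(k,θ) with k>1 has mode (k−1)θ, so θ = 46.7/(k−1).
Need P(X < 103) = 0.95 with θ tied to k this way. Start at k = 2, θ = 46.7: P(X<103) ≈ 0.647.
Too low — raise k to concentrate. Iterating converges to k ≈ 5.4.
Then θ = 46.7/(5.4−1) ≈ 10.6.

k ≈ 5.4, θ ≈ 10.6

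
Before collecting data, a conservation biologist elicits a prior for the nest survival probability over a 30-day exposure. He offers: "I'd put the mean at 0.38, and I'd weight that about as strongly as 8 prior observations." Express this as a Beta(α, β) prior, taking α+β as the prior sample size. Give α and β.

Under the effective-sample-size interpretation, Beta(α, β) has prior mean α/(α+β) and prior sample size α+β.
So α+β = 8 and α/(α+β) = 0.38, giving α = 0.38·8 = 3.04 and β = 8 − 3.04 = 4.96.

α = 3.04, β = 4.96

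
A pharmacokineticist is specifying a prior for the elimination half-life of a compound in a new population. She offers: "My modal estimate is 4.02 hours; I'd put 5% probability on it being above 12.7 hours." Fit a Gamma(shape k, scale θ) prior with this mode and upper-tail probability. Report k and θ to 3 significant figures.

k ≈ 2.99, θ ≈ 2.02

Gamma(k,θ) with k>1 has mode (k−1)θ, so θ = 4.02/(k−1).
Need P(X < 12.7) = 0.95 with θ tied to k this way. Start at k = 2, θ = 4.02: P(X<12.7) ≈ 0.823.
Too low — raise k to concentrate. Iterating converges to k ≈ 2.99.
Then θ = 4.02/(2.99−1) ≈ 2.02.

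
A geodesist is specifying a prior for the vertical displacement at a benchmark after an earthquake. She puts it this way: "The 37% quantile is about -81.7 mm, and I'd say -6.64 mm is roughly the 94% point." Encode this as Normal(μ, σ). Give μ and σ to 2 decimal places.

The p-quantile of Normal(μ,σ) is μ + z_p·σ, with z_{0.37} = -0.3319 and z_{0.94} = 1.555.
Eliminate σ: μ = (z₂·x₁ − z₁·x₂)/(z₂ − z₁) = (1.555·-81.7 − (-0.3319)·-6.64)/1.887 = -68.50.
Then σ = (x₂ − x₁)/(z₂ − z₁) = (-6.64 − -81.7)/1.887 = 39.79.

μ = -68.50, σ = 39.79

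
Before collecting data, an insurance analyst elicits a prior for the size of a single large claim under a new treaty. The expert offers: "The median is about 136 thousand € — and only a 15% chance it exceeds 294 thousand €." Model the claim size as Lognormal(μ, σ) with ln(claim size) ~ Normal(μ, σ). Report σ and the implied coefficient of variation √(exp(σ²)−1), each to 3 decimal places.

If T ~ Lognormal(μ,σ) then ln T ~ Normal(μ,σ), so the p-quantile of ln T is μ + z_p·σ.
ln(136) = 4.913 and ln(294) = 5.684; z_{0.5} = 0, z_{0.85} = 1.036.
σ = (5.684 − 4.913)/(1.036 − (0)) = 0.744.
μ = 4.913 − (0)·0.744 = 4.913.
CV = √(exp(σ²)−1) = √(exp(0.5533)−1) = 0.860.

σ ≈ 0.744, CV ≈ 0.860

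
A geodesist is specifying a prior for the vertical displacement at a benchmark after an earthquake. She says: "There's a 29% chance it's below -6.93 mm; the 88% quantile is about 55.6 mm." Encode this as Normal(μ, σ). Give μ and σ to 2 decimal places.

μ = 13.09, σ = 36.18

The p-quantile of Normal(μ,σ) is μ + z_p·σ, with z_{0.29} = -0.5534 and z_{0.88} = 1.175.
Eliminate σ: μ = (z₂·x₁ − z₁·x₂)/(z₂ − z₁) = (1.175·-6.93 − (-0.5534)·55.6)/1.728 = 13.09.
Then σ = (x₂ − x₁)/(z₂ − z₁) = (55.6 − -6.93)/1.728 = 36.18.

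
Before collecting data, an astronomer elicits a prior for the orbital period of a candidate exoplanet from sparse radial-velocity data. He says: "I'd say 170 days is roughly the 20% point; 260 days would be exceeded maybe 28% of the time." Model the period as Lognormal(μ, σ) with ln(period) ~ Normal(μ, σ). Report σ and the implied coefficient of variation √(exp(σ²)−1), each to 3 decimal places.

σ ≈ 0.298, CV ≈ 0.305

If T ~ Lognormal(μ,σ) then ln T ~ Normal(μ,σ), so the p-quantile of ln T is μ + z_p·σ.
ln(170) = 5.136 and ln(260) = 5.561; z_{0.2} = -0.8416, z_{0.72} = 0.5828.
σ = (5.561 − 5.136)/(0.5828 − (-0.8416)) = 0.298.
μ = 5.136 − (-0.8416)·0.298 = 5.387.
CV = √(exp(σ²)−1) = √(exp(0.0890)−1) = 0.305.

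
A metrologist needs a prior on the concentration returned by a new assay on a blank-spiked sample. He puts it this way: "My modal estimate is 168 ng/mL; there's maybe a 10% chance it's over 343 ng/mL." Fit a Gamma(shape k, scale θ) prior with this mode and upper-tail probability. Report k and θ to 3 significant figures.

Gamma(k,θ) with k>1 has mode (k−1)θ, so θ = 168/(k−1).
Need P(X < 343) = 0.9 with θ tied to k this way. Start at k = 2, θ = 168: P(X<343) ≈ 0.605.
Too low — raise k to concentrate. Iterating converges to k ≈ 4.77.
Then θ = 168/(4.77−1) ≈ 44.6.

k ≈ 4.77, θ ≈ 44.6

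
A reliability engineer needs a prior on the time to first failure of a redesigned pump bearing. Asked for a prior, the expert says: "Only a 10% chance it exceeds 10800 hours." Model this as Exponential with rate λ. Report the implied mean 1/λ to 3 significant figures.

mean ≈ 4690 hours

P(T > 10800.0) = e^(−λ·10800.0) = 0.1, so λ = −ln(0.1)/10800.0 = 0.000213.
Mean = 1/λ = 4690 hours.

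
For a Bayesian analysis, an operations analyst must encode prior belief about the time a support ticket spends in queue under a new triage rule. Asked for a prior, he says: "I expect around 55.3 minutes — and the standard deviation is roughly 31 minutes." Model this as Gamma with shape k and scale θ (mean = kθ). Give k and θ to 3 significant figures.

k ≈ 3.18, θ ≈ 17.4

For Gamma(k, scale θ): mean = kθ, variance = kθ², so CV = 1/√k.
CV = SD/mean = 31/55.3 = 0.5606, hence k = 1/CV² = 3.18.
Then θ = mean/k = 55.3/3.18 = 17.4.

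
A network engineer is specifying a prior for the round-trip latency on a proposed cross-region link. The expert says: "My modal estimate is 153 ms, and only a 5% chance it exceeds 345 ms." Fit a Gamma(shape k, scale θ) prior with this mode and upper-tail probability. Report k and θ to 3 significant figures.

k ≈ 5.15, θ ≈ 36.8

Gamma(k,θ) with k>1 has mode (k−1)θ, so θ = 153/(k−1).
Need P(X < 345) = 0.95 with θ tied to k this way. Start at k = 2, θ = 153: P(X<345) ≈ 0.659.
Too low — raise k to concentrate. Iterating converges to k ≈ 5.15.
Then θ = 153/(5.15−1) ≈ 36.8.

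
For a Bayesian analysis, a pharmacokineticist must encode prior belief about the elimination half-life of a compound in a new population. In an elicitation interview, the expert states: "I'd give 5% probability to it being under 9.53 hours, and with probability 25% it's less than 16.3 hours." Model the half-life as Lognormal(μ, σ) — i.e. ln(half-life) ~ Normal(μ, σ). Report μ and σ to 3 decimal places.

μ ≈ 3.164, σ ≈ 0.553

If T ~ Lognormal(μ,σ) then ln T ~ Normal(μ,σ), so the p-quantile of ln T is μ + z_p·σ.
ln(9.53) = 2.254 and ln(16.3) = 2.791; z_{0.05} = -1.645, z_{0.25} = -0.6745.
σ = (2.791 − 2.254)/(-0.6745 − (-1.645)) = 0.553.
μ = 2.254 − (-1.645)·0.553 = 3.164.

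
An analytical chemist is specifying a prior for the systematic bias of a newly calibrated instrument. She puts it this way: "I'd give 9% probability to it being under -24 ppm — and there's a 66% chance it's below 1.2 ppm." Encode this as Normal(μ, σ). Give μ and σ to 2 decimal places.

μ = -4.73, σ = 14.37

The p-quantile of Normal(μ,σ) is μ + z_p·σ, with z_{0.09} = -1.341 and z_{0.66} = 0.4125.
Eliminate σ: μ = (z₂·x₁ − z₁·x₂)/(z₂ − z₁) = (0.4125·-24 − (-1.341)·1.2)/1.753 = -4.73.
Then σ = (x₂ − x₁)/(z₂ − z₁) = (1.2 − -24)/1.753 = 14.37.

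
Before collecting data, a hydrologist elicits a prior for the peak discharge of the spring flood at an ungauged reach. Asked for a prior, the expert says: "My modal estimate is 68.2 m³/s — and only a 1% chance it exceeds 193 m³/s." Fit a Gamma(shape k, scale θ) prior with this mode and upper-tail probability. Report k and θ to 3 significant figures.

k ≈ 5.22, θ ≈ 16.2

Gamma(k,θ) with k>1 has mode (k−1)θ, so θ = 68.2/(k−1).
Need P(X < 193) = 0.99 with θ tied to k this way. Start at k = 2, θ = 68.2: P(X<193) ≈ 0.774.
Too low — raise k to concentrate. Iterating converges to k ≈ 5.22.
Then θ = 68.2/(5.22−1) ≈ 16.2.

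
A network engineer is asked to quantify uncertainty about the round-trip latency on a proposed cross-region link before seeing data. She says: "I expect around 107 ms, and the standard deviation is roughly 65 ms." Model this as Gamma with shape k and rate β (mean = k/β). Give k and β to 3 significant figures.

For Gamma(k, rate β): mean = k/β, variance = k/β², so CV = 1/√k.
CV = SD/mean = 65/107 = 0.6075, hence k = 1/CV² = 2.71.
Then β = k/mean = 2.71/107 = 0.0253.

k ≈ 2.71, β ≈ 0.0253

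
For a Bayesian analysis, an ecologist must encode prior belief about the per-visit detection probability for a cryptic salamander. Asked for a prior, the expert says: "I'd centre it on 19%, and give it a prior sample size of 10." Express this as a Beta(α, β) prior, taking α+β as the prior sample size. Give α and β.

α = 1.9, β = 8.1

Under the effective-sample-size interpretation, Beta(α, β) has prior mean α/(α+β) and prior sample size α+β.
So α+β = 10 and α/(α+β) = 0.19, giving α = 0.19·10 = 1.9 and β = 10 − 1.9 = 8.1.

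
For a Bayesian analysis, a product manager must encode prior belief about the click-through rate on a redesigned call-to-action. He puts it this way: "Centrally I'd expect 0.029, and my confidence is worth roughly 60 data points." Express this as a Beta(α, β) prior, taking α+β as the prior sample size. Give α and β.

α = 1.74, β = 58.26

Under the effective-sample-size interpretation, Beta(α, β) has prior mean α/(α+β) and prior sample size α+β.
So α+β = 60 and α/(α+β) = 0.029, giving α = 0.029·60 = 1.74 and β = 60 − 1.74 = 58.26.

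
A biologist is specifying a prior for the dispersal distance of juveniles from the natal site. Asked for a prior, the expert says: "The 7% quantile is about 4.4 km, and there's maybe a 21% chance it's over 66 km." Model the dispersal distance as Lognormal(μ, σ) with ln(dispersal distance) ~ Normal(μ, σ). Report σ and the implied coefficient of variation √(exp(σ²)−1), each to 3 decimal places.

σ ≈ 1.187, CV ≈ 1.757

If T ~ Lognormal(μ,σ) then ln T ~ Normal(μ,σ), so the p-quantile of ln T is μ + z_p·σ.
ln(4.4) = 1.482 and ln(66) = 4.19; z_{0.07} = -1.476, z_{0.79} = 0.8064.
σ = (4.19 − 1.482)/(0.8064 − (-1.476)) = 1.187.
μ = 1.482 − (-1.476)·1.187 = 3.233.
CV = √(exp(σ²)−1) = √(exp(1.4080)−1) = 1.757.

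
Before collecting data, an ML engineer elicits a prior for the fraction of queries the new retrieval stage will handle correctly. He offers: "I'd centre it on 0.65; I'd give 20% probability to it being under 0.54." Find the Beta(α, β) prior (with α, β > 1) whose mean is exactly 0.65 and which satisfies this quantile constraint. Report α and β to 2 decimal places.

With mean 0.65 fixed, write α = 0.65s, β = 0.35s where s = α+β.
Need P(θ < 0.54) = 0.2 under Beta(0.65s, 0.35s). Normal approximation: (q−m)/√(m(1−m)/s) ≈ z_{0.2} = -0.842, so s ≈ 0.65·0.35·(-0.842)²/(0.54−0.65)² = 13.3.
At s = 13.3: P(θ<0.54) ≈ 0.196. Adjusting to match 0.2 gives s ≈ 12.83.
So α = 0.65·12.83 ≈ 8.34, β = 0.35·12.83 ≈ 4.49.

α ≈ 8.34, β ≈ 4.49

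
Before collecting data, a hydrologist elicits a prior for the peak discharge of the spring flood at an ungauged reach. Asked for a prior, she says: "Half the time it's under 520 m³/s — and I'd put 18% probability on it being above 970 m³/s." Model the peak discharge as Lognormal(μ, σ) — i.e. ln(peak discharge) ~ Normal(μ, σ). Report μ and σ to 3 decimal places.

If T ~ Lognormal(μ,σ) then ln T ~ Normal(μ,σ), so the p-quantile of ln T is μ + z_p·σ.
ln(520) = 6.254 and ln(970) = 6.877; z_{0.5} = 0, z_{0.82} = 0.9154.
σ = (6.877 − 6.254)/(0.9154 − (0)) = 0.681.
μ = 6.254 − (0)·0.681 = 6.254.

μ ≈ 6.254, σ ≈ 0.681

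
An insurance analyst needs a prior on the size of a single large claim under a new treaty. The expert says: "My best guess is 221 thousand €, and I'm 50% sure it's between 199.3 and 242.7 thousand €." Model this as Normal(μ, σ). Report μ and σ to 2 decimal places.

A symmetric 50% interval runs μ ± z·σ with z = 0.6745.
Half-width = 21.7, so σ = 21.7/0.6745 = 32.17.
μ is the stated best guess, 221.00.

μ = 221.00, σ = 32.17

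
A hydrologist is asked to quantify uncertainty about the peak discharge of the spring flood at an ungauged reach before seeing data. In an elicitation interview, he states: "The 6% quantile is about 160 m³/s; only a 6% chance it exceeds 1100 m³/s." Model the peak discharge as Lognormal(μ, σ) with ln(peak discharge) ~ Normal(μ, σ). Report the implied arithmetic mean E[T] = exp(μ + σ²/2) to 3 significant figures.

E[T] ≈ 508 m³/s

If T ~ Lognormal(μ,σ) then ln T ~ Normal(μ,σ), so the p-quantile of ln T is μ + z_p·σ.
ln(160) = 5.075 and ln(1100) = 7.003; z_{0.06} = -1.555, z_{0.94} = 1.555.
σ = (7.003 − 5.075)/(1.555 − (-1.555)) = 0.620.
μ = 5.075 − (-1.555)·0.620 = 6.039.
E[T] = exp(μ + σ²/2) = exp(6.039 + 0.1922) = 508 m³/s.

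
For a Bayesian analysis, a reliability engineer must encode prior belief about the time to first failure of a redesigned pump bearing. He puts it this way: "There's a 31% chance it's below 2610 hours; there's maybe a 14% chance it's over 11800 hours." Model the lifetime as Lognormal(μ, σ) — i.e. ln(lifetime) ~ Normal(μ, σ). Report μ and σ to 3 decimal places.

If T ~ Lognormal(μ,σ) then ln T ~ Normal(μ,σ), so the p-quantile of ln T is μ + z_p·σ.
ln(2610) = 7.867 and ln(11800) = 9.376; z_{0.31} = -0.4959, z_{0.86} = 1.08.
σ = (9.376 − 7.867)/(1.08 − (-0.4959)) = 0.957.
μ = 7.867 − (-0.4959)·0.957 = 8.342.

μ ≈ 8.342, σ ≈ 0.957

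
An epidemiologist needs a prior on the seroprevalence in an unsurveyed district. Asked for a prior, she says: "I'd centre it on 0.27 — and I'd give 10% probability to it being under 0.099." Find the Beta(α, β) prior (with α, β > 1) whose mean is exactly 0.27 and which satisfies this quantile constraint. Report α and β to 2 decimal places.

α ≈ 2.39, β ≈ 6.46

With mean 0.27 fixed, write α = 0.27s, β = 0.73s where s = α+β.
Need P(θ < 0.099) = 0.1 under Beta(0.27s, 0.73s). Normal approximation: (q−m)/√(m(1−m)/s) ≈ z_{0.1} = -1.28, so s ≈ 0.27·0.73·(-1.28)²/(0.099−0.27)² = 11.1.
At s = 11.1: P(θ<0.099) ≈ 0.071. Adjusting to match 0.1 gives s ≈ 8.85.
So α = 0.27·8.85 ≈ 2.39, β = 0.73·8.85 ≈ 6.46.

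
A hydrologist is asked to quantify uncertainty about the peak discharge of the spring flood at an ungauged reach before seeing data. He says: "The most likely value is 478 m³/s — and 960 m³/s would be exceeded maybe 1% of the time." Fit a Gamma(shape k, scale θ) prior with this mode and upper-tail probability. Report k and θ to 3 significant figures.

k ≈ 11.1, θ ≈ 47.4

Gamma(k,θ) with k>1 has mode (k−1)θ, so θ = 478/(k−1).
Need P(X < 960) = 0.99 with θ tied to k this way. Start at k = 2, θ = 478: P(X<960) ≈ 0.596.
Too low — raise k to concentrate. Iterating converges to k ≈ 11.1.
Then θ = 478/(11.1−1) ≈ 47.4.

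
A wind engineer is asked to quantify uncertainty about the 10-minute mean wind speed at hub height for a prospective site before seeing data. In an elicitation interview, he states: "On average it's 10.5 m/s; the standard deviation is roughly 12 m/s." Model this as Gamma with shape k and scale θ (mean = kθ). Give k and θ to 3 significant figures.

k ≈ 0.766, θ ≈ 13.7

For Gamma(k, scale θ): mean = kθ, variance = kθ², so CV = 1/√k.
CV = SD/mean = 12/10.5 = 1.143, hence k = 1/CV² = 0.766.
Then θ = mean/k = 10.5/0.766 = 13.7.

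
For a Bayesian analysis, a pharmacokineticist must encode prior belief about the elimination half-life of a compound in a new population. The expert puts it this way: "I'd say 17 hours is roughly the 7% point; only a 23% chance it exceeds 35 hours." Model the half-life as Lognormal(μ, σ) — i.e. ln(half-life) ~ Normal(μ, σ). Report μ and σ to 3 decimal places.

If T ~ Lognormal(μ,σ) then ln T ~ Normal(μ,σ), so the p-quantile of ln T is μ + z_p·σ.
ln(17) = 2.833 and ln(35) = 3.555; z_{0.07} = -1.476, z_{0.77} = 0.7388.
σ = (3.555 − 2.833)/(0.7388 − (-1.476)) = 0.326.
μ = 2.833 − (-1.476)·0.326 = 3.314.

μ ≈ 3.314, σ ≈ 0.326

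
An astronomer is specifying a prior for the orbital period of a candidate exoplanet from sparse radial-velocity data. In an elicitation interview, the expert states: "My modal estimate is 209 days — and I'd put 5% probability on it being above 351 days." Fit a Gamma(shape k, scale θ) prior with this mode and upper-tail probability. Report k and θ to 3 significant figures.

k ≈ 11.4, θ ≈ 20.1

Gamma(k,θ) with k>1 has mode (k−1)θ, so θ = 209/(k−1).
Need P(X < 351) = 0.95 with θ tied to k this way. Start at k = 2, θ = 209: P(X<351) ≈ 0.500.
Too low — raise k to concentrate. Iterating converges to k ≈ 11.4.
Then θ = 209/(11.4−1) ≈ 20.1.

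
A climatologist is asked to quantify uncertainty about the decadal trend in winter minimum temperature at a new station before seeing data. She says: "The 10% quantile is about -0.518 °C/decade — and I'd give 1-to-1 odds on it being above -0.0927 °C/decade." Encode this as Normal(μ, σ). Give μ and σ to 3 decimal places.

μ = -0.093, σ = 0.332

For Normal(μ,σ), the p-quantile is μ + z_p·σ. Here z_{0.1} = -1.282, z_{0.5} = 0.
So -0.518 = μ − 1.282σ and -0.0927 = μ + 0σ.
Subtracting: σ = (-0.0927 − -0.518)/(0 − (-1.282)) = 0.332.
Then μ = -0.518 − (-1.282)·0.332 = -0.093.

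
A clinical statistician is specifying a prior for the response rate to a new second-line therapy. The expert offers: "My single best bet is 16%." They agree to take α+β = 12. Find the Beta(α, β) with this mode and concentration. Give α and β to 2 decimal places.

For α,β > 1 the Beta mode is (α−1)/(α+β−2). With α+β = 12, the mode is (α−1)/10.
Set (α−1)/10 = 0.16 → α = 1 + 0.16·10 = 2.60.
β = 12 − α = 9.40.

α = 2.60, β = 9.40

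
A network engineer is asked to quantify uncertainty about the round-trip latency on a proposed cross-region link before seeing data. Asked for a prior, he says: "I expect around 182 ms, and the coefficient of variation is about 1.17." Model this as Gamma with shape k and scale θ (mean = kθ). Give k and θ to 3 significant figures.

k ≈ 0.731, θ ≈ 249

For Gamma(k, scale θ): mean = kθ, variance = kθ², so CV = 1/√k.
CV = 1.17, hence k = 1/CV² = 0.731.
Then θ = mean/k = 182/0.731 = 249.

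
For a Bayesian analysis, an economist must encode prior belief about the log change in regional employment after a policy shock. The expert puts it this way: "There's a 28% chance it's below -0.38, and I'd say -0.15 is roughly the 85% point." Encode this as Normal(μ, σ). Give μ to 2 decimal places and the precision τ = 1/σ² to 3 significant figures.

μ = -0.30, τ = 49.6

The p-quantile of Normal(μ,σ) is μ + z_p·σ, with z_{0.28} = -0.5828 and z_{0.85} = 1.036.
Eliminate σ: μ = (z₂·x₁ − z₁·x₂)/(z₂ − z₁) = (1.036·-0.38 − (-0.5828)·-0.15)/1.619 = -0.30.
Then σ = (x₂ − x₁)/(z₂ − z₁) = (-0.15 − -0.38)/1.619 = 0.14.
Precision τ = 1/σ² = 1/0.142² = 49.6.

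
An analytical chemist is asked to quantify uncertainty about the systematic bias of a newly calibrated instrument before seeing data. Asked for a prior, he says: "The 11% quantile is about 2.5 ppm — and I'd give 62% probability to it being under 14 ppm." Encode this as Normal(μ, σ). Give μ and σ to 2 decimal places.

For Normal(μ,σ), the p-quantile is μ + z_p·σ. Here z_{0.11} = -1.227, z_{0.62} = 0.3055.
So 2.5 = μ − 1.227σ and 14 = μ + 0.3055σ.
Subtracting: σ = (14 − 2.5)/(0.3055 − (-1.227)) = 7.51.
Then μ = 2.5 − (-1.227)·7.51 = 11.71.

μ = 11.71, σ = 7.51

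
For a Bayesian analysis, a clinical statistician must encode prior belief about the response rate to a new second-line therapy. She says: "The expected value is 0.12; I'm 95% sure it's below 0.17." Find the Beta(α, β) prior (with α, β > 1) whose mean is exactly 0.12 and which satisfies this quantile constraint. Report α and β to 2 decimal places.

With mean 0.12 fixed, write α = 0.12s, β = 0.88s where s = α+β.
Need P(θ < 0.17) = 0.95 under Beta(0.12s, 0.88s). Normal approximation: (q−m)/√(m(1−m)/s) ≈ z_{0.95} = 1.64, so s ≈ 0.12·0.88·(1.64)²/(0.17−0.12)² = 114.3.
At s = 114.3: P(θ<0.17) ≈ 0.940. Adjusting to match 0.95 gives s ≈ 129.12.
So α = 0.12·129.12 ≈ 15.49, β = 0.88·129.12 ≈ 113.63.

α ≈ 15.49, β ≈ 113.63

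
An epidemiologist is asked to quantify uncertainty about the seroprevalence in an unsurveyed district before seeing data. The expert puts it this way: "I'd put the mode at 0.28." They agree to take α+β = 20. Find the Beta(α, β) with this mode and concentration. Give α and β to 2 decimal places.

α = 6.04, β = 13.96

For α,β > 1 the Beta mode is (α−1)/(α+β−2). With α+β = 20, the mode is (α−1)/18.
Set (α−1)/18 = 0.28 → α = 1 + 0.28·18 = 6.04.
β = 20 − α = 13.96.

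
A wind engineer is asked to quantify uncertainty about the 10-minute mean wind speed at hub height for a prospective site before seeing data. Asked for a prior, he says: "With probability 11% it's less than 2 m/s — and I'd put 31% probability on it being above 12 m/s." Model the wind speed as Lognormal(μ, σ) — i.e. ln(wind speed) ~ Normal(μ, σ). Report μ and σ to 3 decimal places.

If T ~ Lognormal(μ,σ) then ln T ~ Normal(μ,σ), so the p-quantile of ln T is μ + z_p·σ.
ln(2) = 0.6931 and ln(12) = 2.485; z_{0.11} = -1.227, z_{0.69} = 0.4959.
σ = (2.485 − 0.6931)/(0.4959 − (-1.227)) = 1.040.
μ = 0.6931 − (-1.227)·1.040 = 1.969.

μ ≈ 1.969, σ ≈ 1.040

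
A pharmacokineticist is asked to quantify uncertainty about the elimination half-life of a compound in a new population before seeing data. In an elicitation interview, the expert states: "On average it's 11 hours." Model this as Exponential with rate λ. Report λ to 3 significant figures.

λ ≈ 0.0909

Exponential mean = 1/λ, so λ = 1/11.0 = 0.0909.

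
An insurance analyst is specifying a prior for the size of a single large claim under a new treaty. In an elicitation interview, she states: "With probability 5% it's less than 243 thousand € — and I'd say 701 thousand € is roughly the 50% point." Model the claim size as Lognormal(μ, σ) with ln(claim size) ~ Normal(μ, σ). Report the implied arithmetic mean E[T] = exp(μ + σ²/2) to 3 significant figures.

E[T] ≈ 863 thousand €

If T ~ Lognormal(μ,σ) then ln T ~ Normal(μ,σ), so the p-quantile of ln T is μ + z_p·σ.
ln(243) = 5.493 and ln(701) = 6.553; z_{0.05} = -1.645, z_{0.5} = 0.
σ = (6.553 − 5.493)/(0 − (-1.645)) = 0.644.
μ = 5.493 − (-1.645)·0.644 = 6.553.
E[T] = exp(μ + σ²/2) = exp(6.553 + 0.2074) = 863 thousand €.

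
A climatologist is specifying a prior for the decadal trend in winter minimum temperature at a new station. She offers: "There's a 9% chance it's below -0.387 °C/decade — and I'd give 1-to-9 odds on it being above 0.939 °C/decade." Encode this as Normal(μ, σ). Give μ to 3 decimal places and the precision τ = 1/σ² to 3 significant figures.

μ = 0.291, τ = 3.91

The p-quantile of Normal(μ,σ) is μ + z_p·σ, with z_{0.09} = -1.341 and z_{0.9} = 1.282.
Eliminate σ: μ = (z₂·x₁ − z₁·x₂)/(z₂ − z₁) = (1.282·-0.387 − (-1.341)·0.939)/2.622 = 0.291.
Then σ = (x₂ − x₁)/(z₂ − z₁) = (0.939 − -0.387)/2.622 = 0.506.
Precision τ = 1/σ² = 1/0.5057² = 3.91.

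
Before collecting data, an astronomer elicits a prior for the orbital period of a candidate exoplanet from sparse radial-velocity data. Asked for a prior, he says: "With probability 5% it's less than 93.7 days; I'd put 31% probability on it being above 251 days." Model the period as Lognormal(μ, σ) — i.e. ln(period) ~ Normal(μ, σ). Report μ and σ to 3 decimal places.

If T ~ Lognormal(μ,σ) then ln T ~ Normal(μ,σ), so the p-quantile of ln T is μ + z_p·σ.
ln(93.7) = 4.54 and ln(251) = 5.525; z_{0.05} = -1.645, z_{0.69} = 0.4959.
σ = (5.525 − 4.54)/(0.4959 − (-1.645)) = 0.460.
μ = 4.54 − (-1.645)·0.460 = 5.297.

μ ≈ 5.297, σ ≈ 0.460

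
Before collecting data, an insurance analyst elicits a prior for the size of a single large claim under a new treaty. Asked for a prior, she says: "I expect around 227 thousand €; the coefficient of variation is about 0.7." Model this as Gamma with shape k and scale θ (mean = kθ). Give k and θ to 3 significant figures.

k ≈ 2.04, θ ≈ 111

For Gamma(k, scale θ): mean = kθ, variance = kθ², so CV = 1/√k.
CV = 0.7, hence k = 1/CV² = 2.04.
Then θ = mean/k = 227/2.04 = 111.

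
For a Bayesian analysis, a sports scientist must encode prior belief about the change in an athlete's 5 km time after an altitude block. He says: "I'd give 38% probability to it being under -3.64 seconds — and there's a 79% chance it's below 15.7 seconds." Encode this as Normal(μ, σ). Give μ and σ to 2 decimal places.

μ = 1.67, σ = 17.39

The p-quantile of Normal(μ,σ) is μ + z_p·σ, with z_{0.38} = -0.3055 and z_{0.79} = 0.8064.
Eliminate σ: μ = (z₂·x₁ − z₁·x₂)/(z₂ − z₁) = (0.8064·-3.64 − (-0.3055)·15.7)/1.112 = 1.67.
Then σ = (x₂ − x₁)/(z₂ − z₁) = (15.7 − -3.64)/1.112 = 17.39.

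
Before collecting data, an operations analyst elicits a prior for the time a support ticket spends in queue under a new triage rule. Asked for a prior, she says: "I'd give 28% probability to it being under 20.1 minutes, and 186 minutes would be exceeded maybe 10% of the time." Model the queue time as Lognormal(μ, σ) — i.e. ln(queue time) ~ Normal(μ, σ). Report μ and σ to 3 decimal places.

If T ~ Lognormal(μ,σ) then ln T ~ Normal(μ,σ), so the p-quantile of ln T is μ + z_p·σ.
ln(20.1) = 3.001 and ln(186) = 5.226; z_{0.28} = -0.5828, z_{0.9} = 1.282.
σ = (5.226 − 3.001)/(1.282 − (-0.5828)) = 1.193.
μ = 3.001 − (-0.5828)·1.193 = 3.696.

μ ≈ 3.696, σ ≈ 1.193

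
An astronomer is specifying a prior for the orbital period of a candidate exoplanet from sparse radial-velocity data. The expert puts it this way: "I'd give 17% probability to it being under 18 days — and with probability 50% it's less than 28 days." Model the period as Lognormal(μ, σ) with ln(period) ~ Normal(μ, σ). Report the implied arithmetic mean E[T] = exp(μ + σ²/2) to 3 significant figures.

E[T] ≈ 31.2 days

If T ~ Lognormal(μ,σ) then ln T ~ Normal(μ,σ), so the p-quantile of ln T is μ + z_p·σ.
ln(18) = 2.89 and ln(28) = 3.332; z_{0.17} = -0.9542, z_{0.5} = 0.
σ = (3.332 − 2.89)/(0 − (-0.9542)) = 0.463.
μ = 2.89 − (-0.9542)·0.463 = 3.332.
E[T] = exp(μ + σ²/2) = exp(3.332 + 0.1072) = 31.2 days.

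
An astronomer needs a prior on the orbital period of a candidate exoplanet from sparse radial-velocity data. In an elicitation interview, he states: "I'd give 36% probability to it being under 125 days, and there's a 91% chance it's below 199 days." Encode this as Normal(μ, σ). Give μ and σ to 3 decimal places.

μ = 140.611, σ = 43.550

The p-quantile of Normal(μ,σ) is μ + z_p·σ, with z_{0.36} = -0.3585 and z_{0.91} = 1.341.
Eliminate σ: μ = (z₂·x₁ − z₁·x₂)/(z₂ − z₁) = (1.341·125 − (-0.3585)·199)/1.699 = 140.611.
Then σ = (x₂ − x₁)/(z₂ − z₁) = (199 − 125)/1.699 = 43.550.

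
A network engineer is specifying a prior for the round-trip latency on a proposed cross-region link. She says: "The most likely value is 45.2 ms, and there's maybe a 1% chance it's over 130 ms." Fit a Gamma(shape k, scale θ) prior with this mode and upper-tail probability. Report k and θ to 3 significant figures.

Gamma(k,θ) with k>1 has mode (k−1)θ, so θ = 45.2/(k−1).
Need P(X < 130) = 0.99 with θ tied to k this way. Start at k = 2, θ = 45.2: P(X<130) ≈ 0.782.
Too low — raise k to concentrate. Iterating converges to k ≈ 5.07.
Then θ = 45.2/(5.07−1) ≈ 11.1.

k ≈ 5.07, θ ≈ 11.1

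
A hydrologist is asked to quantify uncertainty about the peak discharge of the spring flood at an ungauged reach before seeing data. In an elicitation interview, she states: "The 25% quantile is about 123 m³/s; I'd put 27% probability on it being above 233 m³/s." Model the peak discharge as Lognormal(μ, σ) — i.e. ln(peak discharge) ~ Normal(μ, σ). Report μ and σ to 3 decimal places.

μ ≈ 5.147, σ ≈ 0.496

If T ~ Lognormal(μ,σ) then ln T ~ Normal(μ,σ), so the p-quantile of ln T is μ + z_p·σ.
ln(123) = 4.812 and ln(233) = 5.451; z_{0.25} = -0.6745, z_{0.73} = 0.6128.
σ = (5.451 − 4.812)/(0.6128 − (-0.6745)) = 0.496.
μ = 4.812 − (-0.6745)·0.496 = 5.147.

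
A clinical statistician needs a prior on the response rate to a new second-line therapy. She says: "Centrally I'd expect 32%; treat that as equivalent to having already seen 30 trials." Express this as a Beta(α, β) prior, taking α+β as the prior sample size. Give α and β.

Under the effective-sample-size interpretation, Beta(α, β) has prior mean α/(α+β) and prior sample size α+β.
So α+β = 30 and α/(α+β) = 0.32, giving α = 0.32·30 = 9.6 and β = 30 − 9.6 = 20.4.

α = 9.6, β = 20.4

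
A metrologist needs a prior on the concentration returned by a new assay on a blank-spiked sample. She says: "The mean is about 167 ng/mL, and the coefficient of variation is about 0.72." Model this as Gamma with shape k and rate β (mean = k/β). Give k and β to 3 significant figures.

For Gamma(k, rate β): mean = k/β, variance = k/β², so CV = 1/√k.
CV = 0.72, hence k = 1/CV² = 1.93.
Then β = k/mean = 1.93/167 = 0.0116.

k ≈ 1.93, β ≈ 0.0116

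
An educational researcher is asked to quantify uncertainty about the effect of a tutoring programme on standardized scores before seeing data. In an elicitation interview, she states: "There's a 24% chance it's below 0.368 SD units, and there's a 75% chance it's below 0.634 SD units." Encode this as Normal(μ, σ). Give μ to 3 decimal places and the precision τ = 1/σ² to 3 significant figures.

The p-quantile of Normal(μ,σ) is μ + z_p·σ, with z_{0.24} = -0.7063 and z_{0.75} = 0.6745.
Eliminate σ: μ = (z₂·x₁ − z₁·x₂)/(z₂ − z₁) = (0.6745·0.368 − (-0.7063)·0.634)/1.381 = 0.504.
Then σ = (x₂ − x₁)/(z₂ − z₁) = (0.634 − 0.368)/1.381 = 0.193.
Precision τ = 1/σ² = 1/0.1926² = 26.9.

μ = 0.504, τ = 26.9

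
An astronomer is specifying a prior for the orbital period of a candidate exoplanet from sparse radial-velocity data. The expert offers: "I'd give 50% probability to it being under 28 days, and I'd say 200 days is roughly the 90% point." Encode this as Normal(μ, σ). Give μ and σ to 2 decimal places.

The p-quantile of Normal(μ,σ) is μ + z_p·σ, with z_{0.5} = 0 and z_{0.9} = 1.282.
Eliminate σ: μ = (z₂·x₁ − z₁·x₂)/(z₂ − z₁) = (1.282·28 − (0)·200)/1.282 = 28.00.
Then σ = (x₂ − x₁)/(z₂ − z₁) = (200 − 28)/1.282 = 134.21.

μ = 28.00, σ = 134.21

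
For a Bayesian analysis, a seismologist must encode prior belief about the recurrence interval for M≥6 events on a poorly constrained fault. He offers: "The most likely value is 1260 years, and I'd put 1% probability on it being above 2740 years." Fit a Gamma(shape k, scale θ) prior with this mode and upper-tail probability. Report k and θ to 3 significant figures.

Gamma(k,θ) with k>1 has mode (k−1)θ, so θ = 1260/(k−1).
Need P(X < 2740) = 0.99 with θ tied to k this way. Start at k = 2, θ = 1260: P(X<2740) ≈ 0.639.
Too low — raise k to concentrate. Iterating converges to k ≈ 9.01.
Then θ = 1260/(9.01−1) ≈ 157.

k ≈ 9.01, θ ≈ 157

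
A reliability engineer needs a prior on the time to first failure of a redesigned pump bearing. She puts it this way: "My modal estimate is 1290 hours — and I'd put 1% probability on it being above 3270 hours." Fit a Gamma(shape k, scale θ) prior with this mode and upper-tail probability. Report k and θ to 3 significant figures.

k ≈ 6.41, θ ≈ 239

Gamma(k,θ) with k>1 has mode (k−1)θ, so θ = 1290/(k−1).
Need P(X < 3270) = 0.99 with θ tied to k this way. Start at k = 2, θ = 1290: P(X<3270) ≈ 0.720.
Too low — raise k to concentrate. Iterating converges to k ≈ 6.41.
Then θ = 1290/(6.41−1) ≈ 239.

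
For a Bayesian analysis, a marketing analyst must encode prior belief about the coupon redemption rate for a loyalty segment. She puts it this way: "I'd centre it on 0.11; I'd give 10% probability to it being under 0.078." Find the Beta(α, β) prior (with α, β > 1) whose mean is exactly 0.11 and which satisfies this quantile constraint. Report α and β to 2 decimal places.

With mean 0.11 fixed, write α = 0.11s, β = 0.89s where s = α+β.
Need P(θ < 0.078) = 0.1 under Beta(0.11s, 0.89s). Normal approximation: (q−m)/√(m(1−m)/s) ≈ z_{0.1} = -1.28, so s ≈ 0.11·0.89·(-1.28)²/(0.078−0.11)² = 157.0.
At s = 157.0: P(θ<0.078) ≈ 0.089. Adjusting to match 0.1 gives s ≈ 143.93.
So α = 0.11·143.93 ≈ 15.83, β = 0.89·143.93 ≈ 128.10.

α ≈ 15.83, β ≈ 128.10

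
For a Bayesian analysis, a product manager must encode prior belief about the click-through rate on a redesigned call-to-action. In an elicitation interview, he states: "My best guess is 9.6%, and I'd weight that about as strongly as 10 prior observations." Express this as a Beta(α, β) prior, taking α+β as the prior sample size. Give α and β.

Under the effective-sample-size interpretation, Beta(α, β) has prior mean α/(α+β) and prior sample size α+β.
So α+β = 10 and α/(α+β) = 0.096, giving α = 0.096·10 = 0.96 and β = 10 − 0.96 = 9.04.

α = 0.96, β = 9.04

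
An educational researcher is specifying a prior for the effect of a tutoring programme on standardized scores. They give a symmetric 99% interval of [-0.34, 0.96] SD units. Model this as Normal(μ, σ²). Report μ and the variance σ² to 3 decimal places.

A symmetric 99% interval runs μ ± z·σ with z = 2.576.
Half-width = 0.65, so σ = 0.65/2.576 = 0.2523 and σ² = 0.064.
μ is the interval midpoint, 0.310.

μ = 0.310, σ² = 0.064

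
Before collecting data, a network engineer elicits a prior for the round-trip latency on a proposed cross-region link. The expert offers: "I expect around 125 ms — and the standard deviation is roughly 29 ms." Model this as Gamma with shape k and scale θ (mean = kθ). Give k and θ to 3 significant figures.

For Gamma(k, scale θ): mean = kθ, variance = kθ², so CV = 1/√k.
CV = SD/mean = 29/125 = 0.232, hence k = 1/CV² = 18.6.
Then θ = mean/k = 125/18.6 = 6.73.

k ≈ 18.6, θ ≈ 6.73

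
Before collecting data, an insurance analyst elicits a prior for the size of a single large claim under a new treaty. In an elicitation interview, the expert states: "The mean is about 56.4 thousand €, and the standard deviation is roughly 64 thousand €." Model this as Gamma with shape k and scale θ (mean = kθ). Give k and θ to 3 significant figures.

For Gamma(k, scale θ): mean = kθ, variance = kθ², so CV = 1/√k.
CV = SD/mean = 64/56.4 = 1.135, hence k = 1/CV² = 0.777.
Then θ = mean/k = 56.4/0.777 = 72.6.

k ≈ 0.777, θ ≈ 72.6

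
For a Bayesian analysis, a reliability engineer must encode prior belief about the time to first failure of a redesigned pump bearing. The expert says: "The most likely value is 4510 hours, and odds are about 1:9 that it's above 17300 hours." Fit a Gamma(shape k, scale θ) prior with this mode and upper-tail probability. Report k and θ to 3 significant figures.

k ≈ 2.02, θ ≈ 4410

Gamma(k,θ) with k>1 has mode (k−1)θ, so θ = 4510/(k−1).
Need P(X < 17300) = 0.9 with θ tied to k this way. Start at k = 2, θ = 4510: P(X<17300) ≈ 0.896.
Too low — raise k to concentrate. Iterating converges to k ≈ 2.02.
Then θ = 4510/(2.02−1) ≈ 4410.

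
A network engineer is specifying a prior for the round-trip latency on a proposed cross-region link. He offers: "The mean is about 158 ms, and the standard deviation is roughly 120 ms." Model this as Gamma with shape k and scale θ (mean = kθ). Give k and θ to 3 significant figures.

For Gamma(k, scale θ): mean = kθ, variance = kθ², so CV = 1/√k.
CV = SD/mean = 120/158 = 0.7595, hence k = 1/CV² = 1.73.
Then θ = mean/k = 158/1.73 = 91.1.

k ≈ 1.73, θ ≈ 91.1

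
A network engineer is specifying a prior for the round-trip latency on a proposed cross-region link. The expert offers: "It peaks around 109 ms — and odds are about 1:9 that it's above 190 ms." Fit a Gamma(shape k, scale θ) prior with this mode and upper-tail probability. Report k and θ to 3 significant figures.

k ≈ 7.15, θ ≈ 17.7

Gamma(k,θ) with k>1 has mode (k−1)θ, so θ = 109/(k−1).
Need P(X < 190) = 0.9 with θ tied to k this way. Start at k = 2, θ = 109: P(X<190) ≈ 0.520.
Too low — raise k to concentrate. Iterating converges to k ≈ 7.15.
Then θ = 109/(7.15−1) ≈ 17.7.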